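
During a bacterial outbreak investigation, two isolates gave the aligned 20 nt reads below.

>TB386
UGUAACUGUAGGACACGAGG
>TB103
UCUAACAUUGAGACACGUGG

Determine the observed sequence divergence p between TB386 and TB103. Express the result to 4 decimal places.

Mismatches occur at site 2 (G/C), site 7 (U/A), site 8 (G/U), site 10 (A/G), site 11 (G/A), site 18 (A/U).
There are 6 differences over 20 sites, so p = 6/20 = 0.3000.

0.3000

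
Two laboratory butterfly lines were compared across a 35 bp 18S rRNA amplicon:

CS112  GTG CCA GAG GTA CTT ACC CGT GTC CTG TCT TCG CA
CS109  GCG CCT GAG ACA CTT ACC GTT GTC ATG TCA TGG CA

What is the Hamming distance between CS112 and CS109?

Differing sites — 2:T/C; 6:A/T; 10:G/A; 11:T/C; 19:C/G; 20:G/T; 25:C/A; 30:T/A; 32:C/G.
That gives 9 mismatches out of 35 aligned sites, so the Hamming distance is 9.

9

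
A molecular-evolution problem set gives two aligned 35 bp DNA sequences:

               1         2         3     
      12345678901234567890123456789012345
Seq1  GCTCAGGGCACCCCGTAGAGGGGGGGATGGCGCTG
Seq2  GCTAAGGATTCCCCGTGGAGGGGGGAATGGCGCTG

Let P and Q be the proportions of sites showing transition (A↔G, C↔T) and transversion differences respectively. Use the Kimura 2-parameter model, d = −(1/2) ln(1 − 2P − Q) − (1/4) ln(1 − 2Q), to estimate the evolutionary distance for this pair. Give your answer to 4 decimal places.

0.1986

Mismatches occur at site 4 (C→A, transversion), site 8 (G→A, transition), site 9 (C→T, transition), site 10 (A→T, transversion), site 17 (A→G, transition), site 26 (G→A, transition).
Of the 6 differences, 4 transitions and 2 transversions over 35 sites: P = 4/35 = 0.114286, Q = 2/35 = 0.057143.
d = −0.5·ln(0.714285) − 0.25·ln(0.885714) = −0.5·(-0.336473) − 0.25·(-0.121361) = 0.1986.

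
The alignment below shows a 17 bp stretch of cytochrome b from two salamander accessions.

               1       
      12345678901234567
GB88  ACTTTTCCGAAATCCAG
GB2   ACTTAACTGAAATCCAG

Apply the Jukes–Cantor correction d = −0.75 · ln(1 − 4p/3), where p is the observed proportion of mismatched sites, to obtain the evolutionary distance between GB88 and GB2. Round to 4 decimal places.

0.2012

Differing sites — 5:T/A; 6:T/A; 8:C/T.
p = 3/17 = 0.176471.
d = −0.75 · ln(1 − (4/3)·0.176471) = −0.75 · ln(0.764705) = −0.75 · (-0.268265) = 0.2012.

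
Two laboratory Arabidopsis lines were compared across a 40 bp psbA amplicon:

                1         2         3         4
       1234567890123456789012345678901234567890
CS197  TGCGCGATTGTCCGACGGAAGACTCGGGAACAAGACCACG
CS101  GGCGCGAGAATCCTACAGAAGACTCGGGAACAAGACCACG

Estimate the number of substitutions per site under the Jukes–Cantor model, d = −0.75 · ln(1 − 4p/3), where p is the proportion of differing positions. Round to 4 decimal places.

Differing sites — 1:T/G; 8:T/G; 9:T/A; 10:G/A; 14:G/T; 17:G/A.
p = 6/40 = 0.150000.
d = −0.75 · ln(1 − (4/3)·0.150000) = −0.75 · ln(0.800000) = −0.75 · (-0.223144) = 0.1674.

0.1674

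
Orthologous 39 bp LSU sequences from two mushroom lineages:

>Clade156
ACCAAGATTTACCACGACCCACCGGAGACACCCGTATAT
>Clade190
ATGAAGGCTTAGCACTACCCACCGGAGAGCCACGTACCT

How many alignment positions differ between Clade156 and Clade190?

11

The sequences differ at positions 2 (C/T), 3 (C/G), 7 (A/G), 8 (T/C), 12 (C/G), 16 (G/T), 29 (C/G), 30 (A/C), 32 (C/A), 37 (T/C), 38 (A/C).
That gives 11 mismatches out of 39 aligned sites, so the Hamming distance is 11.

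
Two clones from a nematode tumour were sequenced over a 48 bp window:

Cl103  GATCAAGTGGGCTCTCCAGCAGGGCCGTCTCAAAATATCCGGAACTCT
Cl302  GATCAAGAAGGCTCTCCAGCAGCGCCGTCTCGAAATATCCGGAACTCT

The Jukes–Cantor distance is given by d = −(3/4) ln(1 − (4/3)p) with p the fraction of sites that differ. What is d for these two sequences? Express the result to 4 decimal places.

0.0883

Mismatches occur at site 8 (T→A), site 9 (G→A), site 23 (G→C), site 32 (A→G).
p = 4/48 = 0.083333.
d = −0.75 · ln(1 − (4/3)·0.083333) = −0.75 · ln(0.888889) = −0.75 · (-0.117783) = 0.0883.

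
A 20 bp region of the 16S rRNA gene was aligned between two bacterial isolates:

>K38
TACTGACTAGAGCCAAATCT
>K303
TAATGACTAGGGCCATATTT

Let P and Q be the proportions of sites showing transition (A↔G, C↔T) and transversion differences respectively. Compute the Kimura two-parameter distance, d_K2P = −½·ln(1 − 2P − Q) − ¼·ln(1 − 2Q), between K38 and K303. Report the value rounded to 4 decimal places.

0.2341

Mismatches occur at site 3 (C↔A, transversion), site 11 (A↔G, transition), site 16 (A↔T, transversion), site 19 (C↔T, transition).
Of the 4 differences, 2 transitions and 2 transversions over 20 sites: P = 2/20 = 0.100000, Q = 2/20 = 0.100000.
d = −0.5·ln(0.700000) − 0.25·ln(0.800000) = −0.5·(-0.356675) − 0.25·(-0.223144) = 0.2341.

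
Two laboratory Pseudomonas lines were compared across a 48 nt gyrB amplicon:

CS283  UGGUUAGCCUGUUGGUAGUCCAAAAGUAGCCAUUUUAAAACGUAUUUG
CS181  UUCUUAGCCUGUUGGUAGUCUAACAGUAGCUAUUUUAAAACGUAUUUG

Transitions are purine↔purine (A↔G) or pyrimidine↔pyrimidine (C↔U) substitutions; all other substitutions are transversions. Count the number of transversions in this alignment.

The sequences differ at positions 2 (G/U, transversion), 3 (G/C, transversion), 21 (C/U, transition), 24 (A/C, transversion), 31 (C/U, transition).
Of the 5 differences, 2 transitions and 3 transversions, so the answer is 3.

3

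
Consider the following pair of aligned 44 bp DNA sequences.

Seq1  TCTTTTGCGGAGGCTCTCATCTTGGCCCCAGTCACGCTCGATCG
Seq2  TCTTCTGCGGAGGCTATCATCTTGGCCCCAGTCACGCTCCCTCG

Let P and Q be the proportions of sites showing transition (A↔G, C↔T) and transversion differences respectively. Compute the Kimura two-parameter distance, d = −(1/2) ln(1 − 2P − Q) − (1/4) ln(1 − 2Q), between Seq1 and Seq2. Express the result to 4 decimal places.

0.0970

The sequences differ at positions 5 (T/C, transition), 16 (C/A, transversion), 40 (G/C, transversion), 41 (A/C, transversion).
Of the 4 differences, 1 transition and 3 transversions over 44 sites: P = 1/44 = 0.022727, Q = 3/44 = 0.068182.
d = −0.5·ln(0.886364) − 0.25·ln(0.863636) = −0.5·(-0.120628) − 0.25·(-0.146604) = 0.0970.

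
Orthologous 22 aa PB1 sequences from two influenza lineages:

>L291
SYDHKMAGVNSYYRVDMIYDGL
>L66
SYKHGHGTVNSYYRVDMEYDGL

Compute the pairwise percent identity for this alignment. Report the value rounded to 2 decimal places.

72.73%

Mismatches occur at site 3 (D→K), site 5 (K→G), site 6 (M→H), site 7 (A→G), site 8 (G→T), site 18 (I→E).
16 of the 22 sites match, so the percent identity is 16/22 × 100 = 72.73%.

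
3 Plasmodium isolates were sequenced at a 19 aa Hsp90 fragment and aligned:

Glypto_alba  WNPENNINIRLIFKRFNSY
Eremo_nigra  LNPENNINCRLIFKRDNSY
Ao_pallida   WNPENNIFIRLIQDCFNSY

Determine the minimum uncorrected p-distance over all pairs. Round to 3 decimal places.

0.158

Pairwise Hamming distances:
  Glypto_alba vs Eremo_nigra: 3
  Glypto_alba vs Ao_pallida: 4
  Eremo_nigra vs Ao_pallida: 7
The smallest is 3 mismatches, between Glypto_alba and Eremo_nigra; p = 3/19 = 0.158.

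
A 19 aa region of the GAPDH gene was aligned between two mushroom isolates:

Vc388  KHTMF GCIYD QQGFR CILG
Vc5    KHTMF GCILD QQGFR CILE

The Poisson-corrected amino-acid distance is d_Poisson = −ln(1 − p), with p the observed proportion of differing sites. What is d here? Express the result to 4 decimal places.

0.1112

Mismatches occur at site 9 (Y→L), site 19 (G→E).
p = 2/19 = 0.105263.
d = −ln(1 − 0.105263) = −ln(0.894737) = 0.1112.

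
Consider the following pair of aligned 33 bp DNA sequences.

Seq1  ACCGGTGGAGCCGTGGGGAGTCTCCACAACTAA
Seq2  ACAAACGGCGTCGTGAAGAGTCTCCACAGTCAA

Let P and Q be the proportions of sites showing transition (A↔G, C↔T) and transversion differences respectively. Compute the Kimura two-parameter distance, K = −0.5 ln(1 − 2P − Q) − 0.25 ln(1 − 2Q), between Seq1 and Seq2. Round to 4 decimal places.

Mismatches occur at site 3 (C/A, transversion), site 4 (G/A, transition), site 5 (G/A, transition), site 6 (T/C, transition), site 9 (A/C, transversion), site 11 (C/T, transition), site 16 (G/A, transition), site 17 (G/A, transition), site 29 (A/G, transition), site 30 (C/T, transition), site 31 (T/C, transition).
Of the 11 differences, 9 transitions and 2 transversions over 33 sites: P = 9/33 = 0.272727, Q = 2/33 = 0.060606.
d = −0.5·ln(0.393940) − 0.25·ln(0.878788) = −0.5·(-0.931557) − 0.25·(-0.129212) = 0.4981.

0.4981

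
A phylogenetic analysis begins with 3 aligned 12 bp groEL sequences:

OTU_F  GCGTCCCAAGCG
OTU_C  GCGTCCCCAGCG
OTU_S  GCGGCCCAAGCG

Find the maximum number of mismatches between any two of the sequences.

Pairwise Hamming distances:
  OTU_F vs OTU_C: 1
  OTU_F vs OTU_S: 1
  OTU_C vs OTU_S: 2
The largest is 2, between OTU_C and OTU_S.

2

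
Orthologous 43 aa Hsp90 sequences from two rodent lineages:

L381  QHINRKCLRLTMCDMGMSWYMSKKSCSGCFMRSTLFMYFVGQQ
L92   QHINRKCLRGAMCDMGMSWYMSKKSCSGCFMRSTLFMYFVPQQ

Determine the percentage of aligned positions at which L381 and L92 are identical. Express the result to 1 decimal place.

93.0%

Differing sites — 10:L/G; 11:T/A; 41:G/P.
40 of the 43 sites match, so the percent identity is 40/43 × 100 = 93.0%.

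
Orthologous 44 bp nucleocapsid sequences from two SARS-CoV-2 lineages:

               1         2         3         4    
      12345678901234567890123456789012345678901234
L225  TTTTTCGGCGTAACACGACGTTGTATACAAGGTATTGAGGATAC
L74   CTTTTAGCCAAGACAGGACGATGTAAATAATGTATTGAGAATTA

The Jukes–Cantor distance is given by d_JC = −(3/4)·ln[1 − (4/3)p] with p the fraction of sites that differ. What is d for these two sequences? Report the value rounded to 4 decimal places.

0.4141

Differing sites — 1:T/C; 6:C/A; 8:G/C; 10:G/A; 11:T/A; 12:A/G; 16:C/G; 21:T/A; 26:T/A; 28:C/T; 31:G/T; 40:G/A; 43:A/T; 44:C/A.
p = 14/44 = 0.318182.
d = −0.75 · ln(1 − (4/3)·0.318182) = −0.75 · ln(0.575757) = −0.75 · (-0.552070) = 0.4141.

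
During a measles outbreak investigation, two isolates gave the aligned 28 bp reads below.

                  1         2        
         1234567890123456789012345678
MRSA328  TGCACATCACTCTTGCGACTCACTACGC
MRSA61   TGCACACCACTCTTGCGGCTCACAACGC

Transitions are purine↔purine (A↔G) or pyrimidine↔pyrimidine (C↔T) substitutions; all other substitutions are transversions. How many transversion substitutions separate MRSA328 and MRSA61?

1

Mismatches occur at site 7 (T↔C, transition), site 18 (A↔G, transition), site 24 (T↔A, transversion).
Of the 3 differences, 2 transitions and 1 transversion, so the answer is 1.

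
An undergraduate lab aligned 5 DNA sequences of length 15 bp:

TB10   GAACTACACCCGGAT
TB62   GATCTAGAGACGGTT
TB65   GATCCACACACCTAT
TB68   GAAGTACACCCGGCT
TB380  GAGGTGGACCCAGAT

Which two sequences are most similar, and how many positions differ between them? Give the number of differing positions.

Pairwise Hamming distances:
  TB10 vs TB62: 5
  TB10 vs TB65: 5
  TB10 vs TB68: 2
  TB10 vs TB380: 5
  TB62 vs TB65: 6
  TB62 vs TB68: 6
  TB62 vs TB380: 7
  TB65 vs TB68: 7
  TB65 vs TB380: 8
  TB68 vs TB380: 5
The smallest is 2, between TB10 and TB68.

2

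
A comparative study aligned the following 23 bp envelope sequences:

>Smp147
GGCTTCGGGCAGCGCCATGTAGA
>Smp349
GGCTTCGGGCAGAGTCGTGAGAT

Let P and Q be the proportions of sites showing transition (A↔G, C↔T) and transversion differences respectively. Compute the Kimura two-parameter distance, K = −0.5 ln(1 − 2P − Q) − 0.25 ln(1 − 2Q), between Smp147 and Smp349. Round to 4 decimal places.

0.4009

The sequences differ at positions 13 (C/A, transversion), 15 (C/T, transition), 17 (A/G, transition), 20 (T/A, transversion), 21 (A/G, transition), 22 (G/A, transition), 23 (A/T, transversion).
Of the 7 differences, 4 transitions and 3 transversions over 23 sites: P = 4/23 = 0.173913, Q = 3/23 = 0.130435.
d = −0.5·ln(0.521739) − 0.25·ln(0.739130) = −0.5·(-0.650588) − 0.25·(-0.302281) = 0.4009.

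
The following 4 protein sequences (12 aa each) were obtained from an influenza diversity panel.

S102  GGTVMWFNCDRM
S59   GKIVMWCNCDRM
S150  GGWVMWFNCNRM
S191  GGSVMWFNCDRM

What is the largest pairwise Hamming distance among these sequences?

4

Pairwise Hamming distances:
  S102 vs S59: 3
  S102 vs S150: 2
  S102 vs S191: 1
  S59 vs S150: 4
  S59 vs S191: 3
  S150 vs S191: 2
The largest is 4, between S59 and S150.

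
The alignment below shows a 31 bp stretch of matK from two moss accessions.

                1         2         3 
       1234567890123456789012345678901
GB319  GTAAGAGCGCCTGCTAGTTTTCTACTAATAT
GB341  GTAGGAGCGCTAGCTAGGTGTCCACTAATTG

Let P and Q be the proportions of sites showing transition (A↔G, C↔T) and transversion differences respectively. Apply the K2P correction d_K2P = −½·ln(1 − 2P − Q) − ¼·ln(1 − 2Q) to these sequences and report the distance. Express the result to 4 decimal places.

Mismatches occur at site 4 (A↔G, transition), site 11 (C↔T, transition), site 12 (T↔A, transversion), site 18 (T↔G, transversion), site 20 (T↔G, transversion), site 23 (T↔C, transition), site 30 (A↔T, transversion), site 31 (T↔G, transversion).
Of the 8 differences, 3 transitions and 5 transversions over 31 sites: P = 3/31 = 0.096774, Q = 5/31 = 0.161290.
d = −0.5·ln(0.645162) − 0.25·ln(0.677420) = −0.5·(-0.438254) − 0.25·(-0.389464) = 0.3165.

0.3165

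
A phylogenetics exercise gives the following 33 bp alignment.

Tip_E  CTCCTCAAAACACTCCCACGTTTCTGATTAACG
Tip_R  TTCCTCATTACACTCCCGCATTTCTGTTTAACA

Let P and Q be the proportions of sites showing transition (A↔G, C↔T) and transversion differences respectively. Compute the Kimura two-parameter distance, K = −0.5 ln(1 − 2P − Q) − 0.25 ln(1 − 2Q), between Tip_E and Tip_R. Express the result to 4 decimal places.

Mismatches occur at site 1 (C→T, transition), site 8 (A→T, transversion), site 9 (A→T, transversion), site 18 (A→G, transition), site 20 (G→A, transition), site 27 (A→T, transversion), site 33 (G→A, transition).
Of the 7 differences, 4 transitions and 3 transversions over 33 sites: P = 4/33 = 0.121212, Q = 3/33 = 0.090909.
d = −0.5·ln(0.666667) − 0.25·ln(0.818182) = −0.5·(-0.405465) − 0.25·(-0.200670) = 0.2529.

0.2529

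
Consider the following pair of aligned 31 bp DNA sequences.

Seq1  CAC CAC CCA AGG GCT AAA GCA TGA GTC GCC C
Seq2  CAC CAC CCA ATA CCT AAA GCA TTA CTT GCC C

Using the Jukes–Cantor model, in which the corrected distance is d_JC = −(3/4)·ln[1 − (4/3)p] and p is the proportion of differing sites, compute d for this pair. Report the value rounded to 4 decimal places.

Differing sites — 11:G/T; 12:G/A; 13:G/C; 23:G/T; 25:G/C; 27:C/T.
p = 6/31 = 0.193548.
d = −0.75 · ln(1 − (4/3)·0.193548) = −0.75 · ln(0.741936) = −0.75 · (-0.298492) = 0.2239.

0.2239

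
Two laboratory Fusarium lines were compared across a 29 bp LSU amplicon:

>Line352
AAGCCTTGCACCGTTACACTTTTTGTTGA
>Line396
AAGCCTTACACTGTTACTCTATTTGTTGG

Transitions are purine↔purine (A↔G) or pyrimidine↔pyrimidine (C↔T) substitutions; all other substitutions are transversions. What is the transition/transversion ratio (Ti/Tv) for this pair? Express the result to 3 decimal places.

Differing sites — 8:G/A (Ti); 12:C/T (Ti); 18:A/T (Tv); 21:T/A (Tv); 29:A/G (Ti).
Of the 5 differences, 3 transitions and 2 transversions, so Ti/Tv = 3/2 = 1.500.

1.500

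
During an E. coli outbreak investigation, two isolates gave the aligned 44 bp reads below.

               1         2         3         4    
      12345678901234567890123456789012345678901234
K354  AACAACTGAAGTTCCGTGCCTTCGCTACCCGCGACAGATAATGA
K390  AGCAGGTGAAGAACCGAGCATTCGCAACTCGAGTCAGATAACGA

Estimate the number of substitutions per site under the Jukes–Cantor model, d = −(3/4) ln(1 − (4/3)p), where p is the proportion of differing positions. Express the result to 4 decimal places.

0.3390

The sequences differ at positions 2 (A/G), 5 (A/G), 6 (C/G), 12 (T/A), 13 (T/A), 17 (T/A), 20 (C/A), 26 (T/A), 29 (C/T), 32 (C/A), 34 (A/T), 42 (T/C).
p = 12/44 = 0.272727.
d = −0.75 · ln(1 − (4/3)·0.272727) = −0.75 · ln(0.636364) = −0.75 · (-0.451985) = 0.3390.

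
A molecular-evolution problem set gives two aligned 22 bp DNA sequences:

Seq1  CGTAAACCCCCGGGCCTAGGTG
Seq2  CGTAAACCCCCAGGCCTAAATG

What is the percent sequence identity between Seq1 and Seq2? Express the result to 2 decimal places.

Differing sites — 12:G/A; 19:G/A; 20:G/A.
19 of the 22 sites match, so the percent identity is 19/22 × 100 = 86.36%.

86.36%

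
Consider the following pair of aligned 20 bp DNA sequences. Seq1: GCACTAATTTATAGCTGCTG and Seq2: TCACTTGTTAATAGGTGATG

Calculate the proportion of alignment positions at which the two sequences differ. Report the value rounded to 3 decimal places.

Mismatches occur at site 1 (G→T), site 6 (A→T), site 7 (A→G), site 10 (T→A), site 15 (C→G), site 18 (C→A).
There are 6 differences over 20 sites, so p = 6/20 = 0.300.

0.300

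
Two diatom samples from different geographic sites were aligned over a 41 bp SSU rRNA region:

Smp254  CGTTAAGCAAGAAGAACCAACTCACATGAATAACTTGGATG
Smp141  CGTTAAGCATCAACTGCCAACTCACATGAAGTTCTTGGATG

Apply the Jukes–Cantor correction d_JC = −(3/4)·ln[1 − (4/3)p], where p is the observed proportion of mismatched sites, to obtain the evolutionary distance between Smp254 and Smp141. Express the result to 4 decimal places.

0.2260

Differing sites — 10:A/T; 11:G/C; 14:G/C; 15:A/T; 16:A/G; 31:T/G; 32:A/T; 33:A/T.
p = 8/41 = 0.195122.
d = −0.75 · ln(1 − (4/3)·0.195122) = −0.75 · ln(0.739837) = −0.75 · (-0.301325) = 0.2260.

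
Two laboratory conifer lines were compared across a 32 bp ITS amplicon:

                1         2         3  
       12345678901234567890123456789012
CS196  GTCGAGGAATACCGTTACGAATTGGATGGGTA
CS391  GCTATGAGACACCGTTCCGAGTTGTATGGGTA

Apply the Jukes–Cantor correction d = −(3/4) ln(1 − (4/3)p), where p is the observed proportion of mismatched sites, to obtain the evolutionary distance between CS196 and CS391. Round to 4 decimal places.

0.4042

The sequences differ at positions 2 (T/C), 3 (C/T), 4 (G/A), 5 (A/T), 7 (G/A), 8 (A/G), 10 (T/C), 17 (A/C), 21 (A/G), 25 (G/T).
p = 10/32 = 0.312500.
d = −0.75 · ln(1 − (4/3)·0.312500) = −0.75 · ln(0.583333) = −0.75 · (-0.538997) = 0.4042.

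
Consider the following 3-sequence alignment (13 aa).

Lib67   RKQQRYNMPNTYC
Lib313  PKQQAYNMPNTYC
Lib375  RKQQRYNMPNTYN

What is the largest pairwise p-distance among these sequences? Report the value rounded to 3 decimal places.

Pairwise Hamming distances:
  Lib67 vs Lib313: 2
  Lib67 vs Lib375: 1
  Lib313 vs Lib375: 3
The largest is 3 mismatches, between Lib313 and Lib375; p = 3/13 = 0.231.

0.231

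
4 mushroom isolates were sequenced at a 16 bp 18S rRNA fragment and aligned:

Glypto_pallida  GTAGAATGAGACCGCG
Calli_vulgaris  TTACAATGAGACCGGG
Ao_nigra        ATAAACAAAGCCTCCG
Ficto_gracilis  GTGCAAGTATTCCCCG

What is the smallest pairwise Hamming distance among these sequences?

Pairwise Hamming distances:
  Glypto_pallida vs Calli_vulgaris: 3
  Glypto_pallida vs Ao_nigra: 8
  Glypto_pallida vs Ficto_gracilis: 7
  Calli_vulgaris vs Ao_nigra: 9
  Calli_vulgaris vs Ficto_gracilis: 8
  Ao_nigra vs Ficto_gracilis: 9
The smallest is 3, between Glypto_pallida and Calli_vulgaris.

3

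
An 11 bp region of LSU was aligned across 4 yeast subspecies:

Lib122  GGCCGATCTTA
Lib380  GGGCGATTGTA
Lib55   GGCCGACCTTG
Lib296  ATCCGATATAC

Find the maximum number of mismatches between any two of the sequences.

Pairwise Hamming distances:
  Lib122 vs Lib380: 3
  Lib122 vs Lib55: 2
  Lib122 vs Lib296: 5
  Lib380 vs Lib55: 5
  Lib380 vs Lib296: 7
  Lib55 vs Lib296: 6
The largest is 7, between Lib380 and Lib296.

7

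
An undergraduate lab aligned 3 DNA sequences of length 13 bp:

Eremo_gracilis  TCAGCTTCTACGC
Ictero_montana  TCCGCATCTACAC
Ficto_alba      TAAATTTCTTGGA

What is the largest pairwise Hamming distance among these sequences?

9

Pairwise Hamming distances:
  Eremo_gracilis vs Ictero_montana: 3
  Eremo_gracilis vs Ficto_alba: 6
  Ictero_montana vs Ficto_alba: 9
The largest is 9, between Ictero_montana and Ficto_alba.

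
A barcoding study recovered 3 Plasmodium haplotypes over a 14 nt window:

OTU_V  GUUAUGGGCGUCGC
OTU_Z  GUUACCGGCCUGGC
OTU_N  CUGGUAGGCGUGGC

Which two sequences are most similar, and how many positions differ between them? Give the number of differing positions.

4

Pairwise Hamming distances:
  OTU_V vs OTU_Z: 4
  OTU_V vs OTU_N: 5
  OTU_Z vs OTU_N: 6
The smallest is 4, between OTU_V and OTU_Z.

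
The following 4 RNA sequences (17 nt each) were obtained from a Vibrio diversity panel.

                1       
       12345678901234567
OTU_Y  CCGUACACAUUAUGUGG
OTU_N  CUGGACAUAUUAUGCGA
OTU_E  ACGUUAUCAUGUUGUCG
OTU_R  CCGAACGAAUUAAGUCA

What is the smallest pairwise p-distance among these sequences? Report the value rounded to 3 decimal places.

0.294

Pairwise Hamming distances:
  OTU_Y vs OTU_N: 5
  OTU_Y vs OTU_E: 7
  OTU_Y vs OTU_R: 6
  OTU_N vs OTU_E: 12
  OTU_N vs OTU_R: 7
  OTU_E vs OTU_R: 10
The smallest is 5 mismatches, between OTU_Y and OTU_N; p = 5/17 = 0.294.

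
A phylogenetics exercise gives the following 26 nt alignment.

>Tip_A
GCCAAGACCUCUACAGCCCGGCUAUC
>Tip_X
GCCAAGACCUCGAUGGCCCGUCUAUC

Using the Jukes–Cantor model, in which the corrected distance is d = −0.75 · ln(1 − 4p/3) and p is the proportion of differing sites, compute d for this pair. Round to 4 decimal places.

Differing sites — 12:U/G; 14:C/U; 15:A/G; 21:G/U.
p = 4/26 = 0.153846.
d = −0.75 · ln(1 − (4/3)·0.153846) = −0.75 · ln(0.794872) = −0.75 · (-0.229574) = 0.1722.

0.1722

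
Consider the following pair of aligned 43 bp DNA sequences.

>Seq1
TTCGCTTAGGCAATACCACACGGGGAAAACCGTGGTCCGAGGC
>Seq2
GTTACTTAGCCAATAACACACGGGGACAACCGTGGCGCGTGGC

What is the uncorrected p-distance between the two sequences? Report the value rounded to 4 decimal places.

0.2093

Mismatches occur at site 1 (T/G), site 3 (C/T), site 4 (G/A), site 10 (G/C), site 16 (C/A), site 27 (A/C), site 36 (T/C), site 37 (C/G), site 40 (A/T).
There are 9 differences over 43 sites, so p = 9/43 = 0.2093.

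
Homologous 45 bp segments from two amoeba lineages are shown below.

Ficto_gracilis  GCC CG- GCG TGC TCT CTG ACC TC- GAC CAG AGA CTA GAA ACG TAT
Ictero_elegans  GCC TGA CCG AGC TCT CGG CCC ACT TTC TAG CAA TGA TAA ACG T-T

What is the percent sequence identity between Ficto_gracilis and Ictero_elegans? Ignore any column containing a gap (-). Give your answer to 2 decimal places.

Excluding the 3 gap columns leaves 42 comparable sites.
Differing sites — 4:C/T; 7:G/C; 10:T/A; 17:T/G; 19:A/C; 22:T/A; 25:G/T; 26:A/T; 28:C/T; 31:A/C; 32:G/A; 34:C/T; 35:T/G; 37:G/T.
28 of the 42 comparable sites match, so the percent identity is 28/42 × 100 = 66.67%.

66.67%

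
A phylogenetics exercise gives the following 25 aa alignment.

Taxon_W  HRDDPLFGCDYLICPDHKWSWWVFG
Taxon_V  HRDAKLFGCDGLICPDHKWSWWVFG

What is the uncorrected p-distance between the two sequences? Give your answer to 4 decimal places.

The sequences differ at positions 4 (D/A), 5 (P/K), 11 (Y/G).
There are 3 differences over 25 sites, so p = 3/25 = 0.1200.

0.1200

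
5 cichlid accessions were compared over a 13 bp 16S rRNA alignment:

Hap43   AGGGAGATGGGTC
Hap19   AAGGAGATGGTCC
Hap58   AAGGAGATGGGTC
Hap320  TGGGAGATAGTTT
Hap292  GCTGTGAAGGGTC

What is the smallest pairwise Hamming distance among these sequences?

Pairwise Hamming distances:
  Hap43 vs Hap19: 3
  Hap43 vs Hap58: 1
  Hap43 vs Hap320: 4
  Hap43 vs Hap292: 5
  Hap19 vs Hap58: 2
  Hap19 vs Hap320: 5
  Hap19 vs Hap292: 7
  Hap58 vs Hap320: 5
  Hap58 vs Hap292: 5
  Hap320 vs Hap292: 8
The smallest is 1, between Hap43 and Hap58.

1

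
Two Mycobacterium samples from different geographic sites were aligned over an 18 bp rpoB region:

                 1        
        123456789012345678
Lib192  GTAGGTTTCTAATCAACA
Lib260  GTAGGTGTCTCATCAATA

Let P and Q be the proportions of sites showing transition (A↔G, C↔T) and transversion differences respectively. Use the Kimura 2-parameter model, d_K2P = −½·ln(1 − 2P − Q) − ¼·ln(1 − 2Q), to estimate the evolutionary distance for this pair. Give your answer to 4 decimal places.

Differing sites — 7:T/G (Tv); 11:A/C (Tv); 17:C/T (Ti).
Of the 3 differences, 1 transition and 2 transversions over 18 sites: P = 1/18 = 0.055556, Q = 2/18 = 0.111111.
d = −0.5·ln(0.777777) − 0.25·ln(0.777778) = −0.5·(-0.251315) − 0.25·(-0.251314) = 0.1885.

0.1885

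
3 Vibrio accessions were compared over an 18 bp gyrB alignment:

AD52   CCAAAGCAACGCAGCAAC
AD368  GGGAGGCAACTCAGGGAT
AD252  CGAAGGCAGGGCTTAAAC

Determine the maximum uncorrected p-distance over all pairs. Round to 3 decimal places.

0.556

Pairwise Hamming distances:
  AD52 vs AD368: 8
  AD52 vs AD252: 7
  AD368 vs AD252: 10
The largest is 10 mismatches, between AD368 and AD252; p = 10/18 = 0.556.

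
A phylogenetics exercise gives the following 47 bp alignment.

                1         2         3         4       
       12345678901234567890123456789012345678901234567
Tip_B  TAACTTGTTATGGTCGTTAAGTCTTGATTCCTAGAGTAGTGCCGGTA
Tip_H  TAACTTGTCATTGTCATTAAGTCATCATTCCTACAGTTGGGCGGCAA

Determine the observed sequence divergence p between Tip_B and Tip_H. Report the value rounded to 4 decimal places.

0.2340

The sequences differ at positions 9 (T/C), 12 (G/T), 16 (G/A), 24 (T/A), 26 (G/C), 34 (G/C), 38 (A/T), 40 (T/G), 43 (C/G), 45 (G/C), 46 (T/A).
There are 11 differences over 47 sites, so p = 11/47 = 0.2340.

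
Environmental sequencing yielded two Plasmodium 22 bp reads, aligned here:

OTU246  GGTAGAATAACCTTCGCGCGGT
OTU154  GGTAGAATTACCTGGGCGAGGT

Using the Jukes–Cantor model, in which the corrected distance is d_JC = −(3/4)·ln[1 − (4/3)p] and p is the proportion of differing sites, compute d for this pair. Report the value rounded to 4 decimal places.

Differing sites — 9:A/T; 14:T/G; 15:C/G; 19:C/A.
p = 4/22 = 0.181818.
d = −0.75 · ln(1 − (4/3)·0.181818) = −0.75 · ln(0.757576) = −0.75 · (-0.277631) = 0.2082.

0.2082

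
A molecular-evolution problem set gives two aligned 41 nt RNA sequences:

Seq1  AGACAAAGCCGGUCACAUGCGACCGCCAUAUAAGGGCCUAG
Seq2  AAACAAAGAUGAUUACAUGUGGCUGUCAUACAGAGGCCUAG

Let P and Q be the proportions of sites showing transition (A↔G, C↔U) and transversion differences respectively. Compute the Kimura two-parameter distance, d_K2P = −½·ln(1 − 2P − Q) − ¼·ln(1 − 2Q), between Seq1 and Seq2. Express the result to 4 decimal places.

The sequences differ at positions 2 (G/A, transition), 9 (C/A, transversion), 10 (C/U, transition), 12 (G/A, transition), 14 (C/U, transition), 20 (C/U, transition), 22 (A/G, transition), 24 (C/U, transition), 26 (C/U, transition), 31 (U/C, transition), 33 (A/G, transition), 34 (G/A, transition).
Of the 12 differences, 11 transitions and 1 transversion over 41 sites: P = 11/41 = 0.268293, Q = 1/41 = 0.024390.
d = −0.5·ln(0.439024) − 0.25·ln(0.951220) = −0.5·(-0.823201) − 0.25·(-0.050010) = 0.4241.

0.4241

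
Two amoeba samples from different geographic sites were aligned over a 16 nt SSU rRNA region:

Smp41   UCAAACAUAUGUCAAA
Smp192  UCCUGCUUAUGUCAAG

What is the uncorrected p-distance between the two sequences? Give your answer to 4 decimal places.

The sequences differ at positions 3 (A/C), 4 (A/U), 5 (A/G), 7 (A/U), 16 (A/G).
There are 5 differences over 16 sites, so p = 5/16 = 0.3125.

0.3125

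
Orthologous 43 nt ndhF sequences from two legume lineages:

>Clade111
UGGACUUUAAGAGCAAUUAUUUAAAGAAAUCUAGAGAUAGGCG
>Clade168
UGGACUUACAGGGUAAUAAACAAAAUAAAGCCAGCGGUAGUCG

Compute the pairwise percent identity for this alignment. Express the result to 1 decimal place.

Mismatches occur at site 8 (U→A), site 9 (A→C), site 12 (A→G), site 14 (C→U), site 18 (U→A), site 20 (U→A), site 21 (U→C), site 22 (U→A), site 26 (G→U), site 30 (U→G), site 32 (U→C), site 35 (A→C), site 37 (A→G), site 41 (G→U).
29 of the 43 sites match, so the percent identity is 29/43 × 100 = 67.4%.

67.4%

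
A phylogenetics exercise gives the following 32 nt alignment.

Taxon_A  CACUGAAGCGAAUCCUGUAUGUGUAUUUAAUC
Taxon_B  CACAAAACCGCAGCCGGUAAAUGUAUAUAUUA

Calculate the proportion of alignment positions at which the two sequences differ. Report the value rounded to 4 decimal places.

0.3438

Mismatches occur at site 4 (U/A), site 5 (G/A), site 8 (G/C), site 11 (A/C), site 13 (U/G), site 16 (U/G), site 20 (U/A), site 21 (G/A), site 27 (U/A), site 30 (A/U), site 32 (C/A).
There are 11 differences over 32 sites, so p = 11/32 = 0.3438.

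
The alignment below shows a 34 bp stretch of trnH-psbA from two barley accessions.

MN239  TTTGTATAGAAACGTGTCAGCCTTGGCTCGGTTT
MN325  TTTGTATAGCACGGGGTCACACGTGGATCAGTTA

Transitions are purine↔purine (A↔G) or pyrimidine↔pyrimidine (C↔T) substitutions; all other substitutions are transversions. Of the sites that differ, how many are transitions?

1

Mismatches occur at site 10 (A→C, transversion), site 12 (A→C, transversion), site 13 (C→G, transversion), site 15 (T→G, transversion), site 20 (G→C, transversion), site 21 (C→A, transversion), site 23 (T→G, transversion), site 27 (C→A, transversion), site 30 (G→A, transition), site 34 (T→A, transversion).
Of the 10 differences, 1 transition and 9 transversions, so the answer is 1.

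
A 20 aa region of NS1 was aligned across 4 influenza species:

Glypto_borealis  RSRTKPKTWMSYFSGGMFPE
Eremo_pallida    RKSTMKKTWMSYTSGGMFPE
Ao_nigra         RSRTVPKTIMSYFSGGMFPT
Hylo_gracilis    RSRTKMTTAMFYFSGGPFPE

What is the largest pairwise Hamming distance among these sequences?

Pairwise Hamming distances:
  Glypto_borealis vs Eremo_pallida: 5
  Glypto_borealis vs Ao_nigra: 3
  Glypto_borealis vs Hylo_gracilis: 5
  Eremo_pallida vs Ao_nigra: 7
  Eremo_pallida vs Hylo_gracilis: 9
  Ao_nigra vs Hylo_gracilis: 7
The largest is 9, between Eremo_pallida and Hylo_gracilis.

9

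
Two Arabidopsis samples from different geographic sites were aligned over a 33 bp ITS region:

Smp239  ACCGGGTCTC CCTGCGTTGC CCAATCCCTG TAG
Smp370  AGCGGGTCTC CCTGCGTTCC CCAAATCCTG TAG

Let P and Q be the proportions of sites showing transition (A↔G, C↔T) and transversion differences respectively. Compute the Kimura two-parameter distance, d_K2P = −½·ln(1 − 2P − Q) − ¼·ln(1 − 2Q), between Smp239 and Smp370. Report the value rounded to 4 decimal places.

0.1323

The sequences differ at positions 2 (C/G, transversion), 19 (G/C, transversion), 25 (T/A, transversion), 26 (C/T, transition).
Of the 4 differences, 1 transition and 3 transversions over 33 sites: P = 1/33 = 0.030303, Q = 3/33 = 0.090909.
d = −0.5·ln(0.848485) − 0.25·ln(0.818182) = −0.5·(-0.164303) − 0.25·(-0.200670) = 0.1323.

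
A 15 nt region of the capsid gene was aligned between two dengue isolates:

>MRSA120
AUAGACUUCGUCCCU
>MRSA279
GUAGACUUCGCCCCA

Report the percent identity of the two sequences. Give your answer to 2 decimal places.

80.00%

Differing sites — 1:A/G; 11:U/C; 15:U/A.
12 of the 15 sites match, so the percent identity is 12/15 × 100 = 80.00%.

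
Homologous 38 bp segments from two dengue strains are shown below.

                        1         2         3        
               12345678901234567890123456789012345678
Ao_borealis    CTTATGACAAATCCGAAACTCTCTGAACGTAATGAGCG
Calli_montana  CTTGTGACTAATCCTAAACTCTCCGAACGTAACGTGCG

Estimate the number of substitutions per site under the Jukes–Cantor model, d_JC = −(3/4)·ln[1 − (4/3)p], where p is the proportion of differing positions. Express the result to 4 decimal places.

Mismatches occur at site 4 (A→G), site 9 (A→T), site 15 (G→T), site 24 (T→C), site 33 (T→C), site 35 (A→T).
p = 6/38 = 0.157895.
d = −0.75 · ln(1 − (4/3)·0.157895) = −0.75 · ln(0.789473) = −0.75 · (-0.236390) = 0.1773.

0.1773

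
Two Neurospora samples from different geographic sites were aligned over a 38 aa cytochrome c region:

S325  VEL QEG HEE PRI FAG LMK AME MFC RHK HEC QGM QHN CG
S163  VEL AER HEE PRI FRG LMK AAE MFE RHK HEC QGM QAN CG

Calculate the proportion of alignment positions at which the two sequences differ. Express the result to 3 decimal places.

Mismatches occur at site 4 (Q/A), site 6 (G/R), site 14 (A/R), site 20 (M/A), site 24 (C/E), site 35 (H/A).
There are 6 differences over 38 sites, so p = 6/38 = 0.158.

0.158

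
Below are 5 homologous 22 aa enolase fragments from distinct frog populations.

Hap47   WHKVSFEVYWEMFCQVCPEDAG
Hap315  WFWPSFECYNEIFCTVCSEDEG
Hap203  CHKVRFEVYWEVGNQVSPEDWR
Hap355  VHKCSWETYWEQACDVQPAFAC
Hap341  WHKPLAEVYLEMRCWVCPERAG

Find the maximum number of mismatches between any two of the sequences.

Pairwise Hamming distances:
  Hap47 vs Hap315: 9
  Hap47 vs Hap203: 8
  Hap47 vs Hap355: 11
  Hap47 vs Hap341: 7
  Hap315 vs Hap203: 15
  Hap315 vs Hap355: 16
  Hap315 vs Hap341: 12
  Hap203 vs Hap355: 14
  Hap203 vs Hap341: 13
  Hap355 vs Hap341: 13
The largest is 16, between Hap315 and Hap355.

16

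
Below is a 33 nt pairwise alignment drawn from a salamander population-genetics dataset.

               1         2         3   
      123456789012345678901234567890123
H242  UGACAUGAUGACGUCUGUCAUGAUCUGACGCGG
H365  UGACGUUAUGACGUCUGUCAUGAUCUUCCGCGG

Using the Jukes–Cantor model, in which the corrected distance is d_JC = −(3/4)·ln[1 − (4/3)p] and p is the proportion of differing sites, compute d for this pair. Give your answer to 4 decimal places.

0.1322

Mismatches occur at site 5 (A→G), site 7 (G→U), site 27 (G→U), site 28 (A→C).
p = 4/33 = 0.121212.
d = −0.75 · ln(1 − (4/3)·0.121212) = −0.75 · ln(0.838384) = −0.75 · (-0.176279) = 0.1322.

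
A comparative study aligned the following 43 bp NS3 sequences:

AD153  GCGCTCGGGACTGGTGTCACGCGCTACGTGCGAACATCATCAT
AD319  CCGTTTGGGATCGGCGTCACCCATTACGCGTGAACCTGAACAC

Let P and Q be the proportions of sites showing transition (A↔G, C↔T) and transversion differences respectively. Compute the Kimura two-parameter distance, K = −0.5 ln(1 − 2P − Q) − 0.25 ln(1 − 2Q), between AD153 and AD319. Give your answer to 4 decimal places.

Differing sites — 1:G/C (Tv); 4:C/T (Ti); 6:C/T (Ti); 11:C/T (Ti); 12:T/C (Ti); 15:T/C (Ti); 21:G/C (Tv); 23:G/A (Ti); 24:C/T (Ti); 29:T/C (Ti); 31:C/T (Ti); 36:A/C (Tv); 38:C/G (Tv); 40:T/A (Tv); 43:T/C (Ti).
Of the 15 differences, 10 transitions and 5 transversions over 43 sites: P = 10/43 = 0.232558, Q = 5/43 = 0.116279.
d = −0.5·ln(0.418605) − 0.25·ln(0.767442) = −0.5·(-0.870828) − 0.25·(-0.264692) = 0.5016.

0.5016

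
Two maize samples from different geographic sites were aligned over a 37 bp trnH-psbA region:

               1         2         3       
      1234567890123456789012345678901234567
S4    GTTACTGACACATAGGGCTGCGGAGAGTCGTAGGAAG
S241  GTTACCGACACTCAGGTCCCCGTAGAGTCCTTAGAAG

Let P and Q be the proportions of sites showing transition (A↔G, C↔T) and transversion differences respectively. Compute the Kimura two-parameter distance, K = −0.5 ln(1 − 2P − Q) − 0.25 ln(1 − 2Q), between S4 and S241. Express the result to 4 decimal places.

0.3357

Differing sites — 6:T/C (Ti); 12:A/T (Tv); 13:T/C (Ti); 17:G/T (Tv); 19:T/C (Ti); 20:G/C (Tv); 23:G/T (Tv); 30:G/C (Tv); 32:A/T (Tv); 33:G/A (Ti).
Of the 10 differences, 4 transitions and 6 transversions over 37 sites: P = 4/37 = 0.108108, Q = 6/37 = 0.162162.
d = −0.5·ln(0.621622) − 0.25·ln(0.675676) = −0.5·(-0.475423) − 0.25·(-0.392042) = 0.3357.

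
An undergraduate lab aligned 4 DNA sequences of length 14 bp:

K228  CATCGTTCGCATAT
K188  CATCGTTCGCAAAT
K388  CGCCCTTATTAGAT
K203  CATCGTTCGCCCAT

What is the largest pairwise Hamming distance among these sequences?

Pairwise Hamming distances:
  K228 vs K188: 1
  K228 vs K388: 7
  K228 vs K203: 2
  K188 vs K388: 7
  K188 vs K203: 2
  K388 vs K203: 8
The largest is 8, between K388 and K203.

8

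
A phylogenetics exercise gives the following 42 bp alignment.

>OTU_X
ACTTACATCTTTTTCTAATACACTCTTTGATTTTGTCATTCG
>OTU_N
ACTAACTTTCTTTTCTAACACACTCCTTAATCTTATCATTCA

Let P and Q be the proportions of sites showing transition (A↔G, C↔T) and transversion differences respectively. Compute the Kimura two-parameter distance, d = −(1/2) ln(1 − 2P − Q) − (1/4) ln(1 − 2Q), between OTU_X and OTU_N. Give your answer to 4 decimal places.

0.3048

The sequences differ at positions 4 (T/A, transversion), 7 (A/T, transversion), 9 (C/T, transition), 10 (T/C, transition), 19 (T/C, transition), 26 (T/C, transition), 29 (G/A, transition), 32 (T/C, transition), 35 (G/A, transition), 42 (G/A, transition).
Of the 10 differences, 8 transitions and 2 transversions over 42 sites: P = 8/42 = 0.190476, Q = 2/42 = 0.047619.
d = −0.5·ln(0.571429) − 0.25·ln(0.904762) = −0.5·(-0.559615) − 0.25·(-0.100083) = 0.3048.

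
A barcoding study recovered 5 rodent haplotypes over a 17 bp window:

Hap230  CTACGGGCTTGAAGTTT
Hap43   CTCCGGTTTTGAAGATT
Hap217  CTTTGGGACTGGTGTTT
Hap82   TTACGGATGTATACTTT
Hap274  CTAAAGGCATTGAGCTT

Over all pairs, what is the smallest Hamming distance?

4

Pairwise Hamming distances:
  Hap230 vs Hap43: 4
  Hap230 vs Hap217: 6
  Hap230 vs Hap82: 7
  Hap230 vs Hap274: 6
  Hap43 vs Hap217: 8
  Hap43 vs Hap82: 8
  Hap43 vs Hap274: 9
  Hap217 vs Hap82: 10
  Hap217 vs Hap274: 8
  Hap82 vs Hap274: 10
The smallest is 4, between Hap230 and Hap43.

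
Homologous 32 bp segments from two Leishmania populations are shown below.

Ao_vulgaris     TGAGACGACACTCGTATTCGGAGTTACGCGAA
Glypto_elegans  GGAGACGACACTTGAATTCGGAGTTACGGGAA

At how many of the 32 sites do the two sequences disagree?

Differing sites — 1:T/G; 13:C/T; 15:T/A; 29:C/G.
That gives 4 mismatches out of 32 aligned sites, so the Hamming distance is 4.

4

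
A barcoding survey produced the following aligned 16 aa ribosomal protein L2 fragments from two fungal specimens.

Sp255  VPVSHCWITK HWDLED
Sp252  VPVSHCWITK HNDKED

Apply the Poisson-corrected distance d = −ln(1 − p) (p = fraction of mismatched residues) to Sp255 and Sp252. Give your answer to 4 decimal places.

Differing sites — 12:W/N; 14:L/K.
p = 2/16 = 0.125000.
d = −ln(1 − 0.125000) = −ln(0.875000) = 0.1335.

0.1335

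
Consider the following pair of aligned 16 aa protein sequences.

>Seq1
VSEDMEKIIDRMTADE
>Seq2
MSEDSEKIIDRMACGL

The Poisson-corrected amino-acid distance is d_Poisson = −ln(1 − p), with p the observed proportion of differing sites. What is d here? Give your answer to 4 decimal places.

Mismatches occur at site 1 (V/M), site 5 (M/S), site 13 (T/A), site 14 (A/C), site 15 (D/G), site 16 (E/L).
p = 6/16 = 0.375000.
d = −ln(1 − 0.375000) = −ln(0.625000) = 0.4700.

0.4700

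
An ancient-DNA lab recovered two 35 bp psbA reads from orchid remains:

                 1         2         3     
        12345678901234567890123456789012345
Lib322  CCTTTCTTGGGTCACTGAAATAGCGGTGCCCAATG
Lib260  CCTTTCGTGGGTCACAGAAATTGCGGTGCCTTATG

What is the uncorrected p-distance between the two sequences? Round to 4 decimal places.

Differing sites — 7:T/G; 16:T/A; 22:A/T; 31:C/T; 32:A/T.
There are 5 differences over 35 sites, so p = 5/35 = 0.1429.

0.1429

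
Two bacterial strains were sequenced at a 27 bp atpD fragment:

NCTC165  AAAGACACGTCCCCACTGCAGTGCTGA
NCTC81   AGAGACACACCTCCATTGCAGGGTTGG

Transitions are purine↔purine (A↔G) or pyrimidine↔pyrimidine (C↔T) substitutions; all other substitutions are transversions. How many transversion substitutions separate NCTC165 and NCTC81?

The sequences differ at positions 2 (A/G, transition), 9 (G/A, transition), 10 (T/C, transition), 12 (C/T, transition), 16 (C/T, transition), 22 (T/G, transversion), 24 (C/T, transition), 27 (A/G, transition).
Of the 8 differences, 7 transitions and 1 transversion, so the answer is 1.

1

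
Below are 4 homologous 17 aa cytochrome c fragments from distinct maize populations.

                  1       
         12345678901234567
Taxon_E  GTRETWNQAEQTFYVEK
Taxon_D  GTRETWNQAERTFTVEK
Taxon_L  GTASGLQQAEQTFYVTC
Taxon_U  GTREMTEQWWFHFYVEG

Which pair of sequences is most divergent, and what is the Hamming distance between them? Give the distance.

Pairwise Hamming distances:
  Taxon_E vs Taxon_D: 2
  Taxon_E vs Taxon_L: 7
  Taxon_E vs Taxon_U: 8
  Taxon_D vs Taxon_L: 9
  Taxon_D vs Taxon_U: 9
  Taxon_L vs Taxon_U: 11
The largest is 11, between Taxon_L and Taxon_U.

11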